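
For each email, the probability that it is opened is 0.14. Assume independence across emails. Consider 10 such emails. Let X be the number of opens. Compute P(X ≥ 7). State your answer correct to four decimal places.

0.0001

X ~ Binomial(10, 0.14); P(X ≥ 7) = Σ C(10,k) p^k (1−p)^(10−k) over k:
  k=7: C(10,7)·0.14^7·0.86^3 = 0.000080
  k=8: C(10,8)·0.14^8·0.86^2 = 0.000005
  k=9: C(10,9)·0.14^9·0.86^1 = 0.000000
  k=10: C(10,10)·0.14^10·0.86^0 = 0.000000
Total = 0.000086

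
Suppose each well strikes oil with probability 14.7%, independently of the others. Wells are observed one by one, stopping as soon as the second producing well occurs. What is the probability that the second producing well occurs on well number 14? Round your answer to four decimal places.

0.0417

Y = trial on which the second success occurs; negative binomial, r=2, p=0.147.
P(Y=14) = C(13,1) · p^2 · (1−p)^12
= 13 · 0.021609 · 0.14838 = 0.041684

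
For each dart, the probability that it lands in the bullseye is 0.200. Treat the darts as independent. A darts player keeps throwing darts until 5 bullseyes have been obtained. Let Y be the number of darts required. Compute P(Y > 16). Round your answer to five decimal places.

Needing more than 16 darts ⇔ fewer than 5 successes in the first 16. With X ~ Binomial(16, 0.20), P(Y > 16) = P(X ≤ 4).
  k=0: C(16,0)·0.20^0·0.80^16 = 0.0281475
  k=1: C(16,1)·0.20^1·0.80^15 = 0.1125900
  k=2: C(16,2)·0.20^2·0.80^14 = 0.2111062
  k=3: C(16,3)·0.20^3·0.80^13 = 0.2462906
  k=4: C(16,4)·0.20^4·0.80^12 = 0.2001111
P(X ≤ 4) = 0.7982454

0.79825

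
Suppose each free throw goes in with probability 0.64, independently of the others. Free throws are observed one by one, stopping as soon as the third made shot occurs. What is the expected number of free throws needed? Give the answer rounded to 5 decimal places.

Y = total free throws until the third success; negative binomial with r=3, p=0.64.
E[Y] = r / p = 3 / 0.64 = 4.6875000

4.68750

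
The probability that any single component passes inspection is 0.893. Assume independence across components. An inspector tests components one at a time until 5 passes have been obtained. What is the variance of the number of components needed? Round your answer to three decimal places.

0.671

Y = total components until the fifth success; negative binomial with r=5, p=0.893.
Var(Y) = r(1−p)/p² = 5·0.107 / 0.893² = 0.67089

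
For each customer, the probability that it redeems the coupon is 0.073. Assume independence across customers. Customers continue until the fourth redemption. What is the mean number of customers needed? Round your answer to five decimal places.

Y = total customers until the fourth success; negative binomial with r=4, p=0.073.
E[Y] = r / p = 4 / 0.073 = 54.7945205

54.79452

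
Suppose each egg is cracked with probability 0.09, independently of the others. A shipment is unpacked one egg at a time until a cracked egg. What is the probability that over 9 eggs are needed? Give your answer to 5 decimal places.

Y = number of eggs to the first success; geometric, p = 0.09.
P(Y > 9) = P(first 9 all fail) = (1−p)^9 = 0.4279298

0.42793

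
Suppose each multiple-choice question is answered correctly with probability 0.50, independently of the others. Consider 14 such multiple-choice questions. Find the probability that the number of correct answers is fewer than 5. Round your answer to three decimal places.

0.090

X ~ Binomial(14, 0.50); P(X ≤ 4) = Σ C(14,k) p^k (1−p)^(14−k) over k:
  k=0: C(14,0)·0.50^0·0.50^14 = 0.00006
  k=1: C(14,1)·0.50^1·0.50^13 = 0.00085
  k=2: C(14,2)·0.50^2·0.50^12 = 0.00555
  k=3: C(14,3)·0.50^3·0.50^11 = 0.02222
  k=4: C(14,4)·0.50^4·0.50^10 = 0.06110
Total = 0.08978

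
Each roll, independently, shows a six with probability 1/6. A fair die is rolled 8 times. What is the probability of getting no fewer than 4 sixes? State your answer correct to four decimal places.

0.0307

X ~ Binomial(8, 0.166667); P(X ≥ 4) = Σ C(8,k) p^k (1−p)^(8−k) over k:
  k=4: C(8,4)·0.166667^4·0.833333^4 = 0.026048
  k=5: C(8,5)·0.166667^5·0.833333^3 = 0.004168
  k=6: C(8,6)·0.166667^6·0.833333^2 = 0.000417
  k=7: C(8,7)·0.166667^7·0.833333^1 = 0.000024
  k=8: C(8,8)·0.166667^8·0.833333^0 = 0.000001
Total = 0.030656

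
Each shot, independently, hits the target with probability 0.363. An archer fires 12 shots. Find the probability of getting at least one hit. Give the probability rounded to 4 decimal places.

P(at least one) = 1 − P(none) = 1 − (1 − 0.363)^12
= 1 − 0.004463 = 0.995537

0.9955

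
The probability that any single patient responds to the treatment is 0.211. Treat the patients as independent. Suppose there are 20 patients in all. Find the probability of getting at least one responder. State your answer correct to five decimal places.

P(at least one) = 1 − P(none) = 1 − (1 − 0.211)^20
= 1 − 0.0087406 = 0.9912594

0.99126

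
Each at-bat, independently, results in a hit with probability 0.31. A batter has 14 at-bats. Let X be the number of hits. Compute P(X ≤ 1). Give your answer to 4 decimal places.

X ~ Binomial(14, 0.31); P(X ≤ 1) = Σ C(14,k) p^k (1−p)^(14−k) over k:
  k=0: C(14,0)·0.31^0·0.69^14 = 0.005545
  k=1: C(14,1)·0.31^1·0.69^13 = 0.034876
Total = 0.040421

0.0404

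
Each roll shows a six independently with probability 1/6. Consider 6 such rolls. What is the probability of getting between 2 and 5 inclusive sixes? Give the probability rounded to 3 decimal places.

0.263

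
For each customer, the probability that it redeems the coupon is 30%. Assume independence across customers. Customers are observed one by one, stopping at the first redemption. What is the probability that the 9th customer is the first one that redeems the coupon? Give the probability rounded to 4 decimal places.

0.0173

Geometric (trials to first success), p = 0.30.
P(Y = 9) = (1−p)^8 · p = 0.057648 · 0.30 = 0.017294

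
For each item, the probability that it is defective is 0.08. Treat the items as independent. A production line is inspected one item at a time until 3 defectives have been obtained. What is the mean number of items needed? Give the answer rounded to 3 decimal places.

37.500

Y = total items until the third success; negative binomial with r=3, p=0.08.
E[Y] = r / p = 3 / 0.08 = 37.50000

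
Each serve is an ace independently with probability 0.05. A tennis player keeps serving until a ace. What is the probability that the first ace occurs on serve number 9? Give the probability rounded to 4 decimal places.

Geometric (trials to first success), p = 0.05.
P(Y = 9) = (1−p)^8 · p = 0.66342 · 0.05 = 0.033171

0.0332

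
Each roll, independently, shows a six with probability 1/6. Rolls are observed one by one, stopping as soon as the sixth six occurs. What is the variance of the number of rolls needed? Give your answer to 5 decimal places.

Y = total rolls until the sixth success; negative binomial with r=6, p=0.166667.
Var(Y) = r(1−p)/p² = 6·0.833333 / 0.166667² = 180.0000000

180.00000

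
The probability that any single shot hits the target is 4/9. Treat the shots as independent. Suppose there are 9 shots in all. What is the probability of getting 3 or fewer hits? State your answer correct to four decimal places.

X ~ Binomial(9, 0.444444); P(X ≤ 3) = Σ C(9,k) p^k (1−p)^(9−k) over k:
  k=0: C(9,0)·0.444444^0·0.555556^9 = 0.005041
  k=1: C(9,1)·0.444444^1·0.555556^8 = 0.036298
  k=2: C(9,2)·0.444444^2·0.555556^7 = 0.116153
  k=3: C(9,3)·0.444444^3·0.555556^6 = 0.216819
Total = 0.374311

0.3743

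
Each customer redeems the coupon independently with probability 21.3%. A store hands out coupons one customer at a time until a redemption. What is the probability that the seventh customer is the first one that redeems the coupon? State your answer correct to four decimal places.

0.0506

Geometric (trials to first success), p = 0.213.
P(Y = 7) = (1−p)^6 · p = 0.2376 · 0.213 = 0.050609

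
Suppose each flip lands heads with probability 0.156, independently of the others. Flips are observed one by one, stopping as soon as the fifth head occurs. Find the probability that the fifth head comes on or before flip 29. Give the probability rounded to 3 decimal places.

Finishing within 29 flips ⇔ at least 5 successes in the first 29. With X ~ Binomial(29, 0.156), P(Y ≤ 29) = 1 − P(X ≤ 4).
  k=0: C(29,0)·0.156^0·0.844^29 = 0.00731
  k=1: C(29,1)·0.156^1·0.844^28 = 0.03918
  k=2: C(29,2)·0.156^2·0.844^27 = 0.10140
  k=3: C(29,3)·0.156^3·0.844^26 = 0.16867
  k=4: C(29,4)·0.156^4·0.844^25 = 0.20265
1 − 0.51921 = 0.48079

0.481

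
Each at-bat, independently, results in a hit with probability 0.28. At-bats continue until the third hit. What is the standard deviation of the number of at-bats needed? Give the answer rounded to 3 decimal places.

Y = total at-bats until the third success; negative binomial with r=3, p=0.28.
SD(Y) = √[r(1−p)/p²] = √(27.55102) = 5.24891

5.249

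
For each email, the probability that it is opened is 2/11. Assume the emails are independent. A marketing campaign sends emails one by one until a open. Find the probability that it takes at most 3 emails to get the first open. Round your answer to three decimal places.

Y = number of emails to the first success; geometric, p = 0.181818.
P(Y ≤ 3) = 1 − (1−p)^3 = 1 − 0.54771 = 0.45229

0.452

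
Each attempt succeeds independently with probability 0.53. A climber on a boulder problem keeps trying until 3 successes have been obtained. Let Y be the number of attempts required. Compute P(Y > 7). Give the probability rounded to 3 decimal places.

Needing more than 7 attempts ⇔ fewer than 3 successes in the first 7. With X ~ Binomial(7, 0.53), P(Y > 7) = P(X ≤ 2).
  k=0: C(7,0)·0.53^0·0.47^7 = 0.00507
  k=1: C(7,1)·0.53^1·0.47^6 = 0.03999
  k=2: C(7,2)·0.53^2·0.47^5 = 0.13529
P(X ≤ 2) = 0.18035

0.180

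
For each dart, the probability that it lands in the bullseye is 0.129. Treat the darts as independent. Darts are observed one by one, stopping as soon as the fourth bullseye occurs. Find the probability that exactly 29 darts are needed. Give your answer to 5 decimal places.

0.02872

Y = trial on which the fourth success occurs; negative binomial, r=4, p=0.129.
P(Y=29) = C(28,3) · p^4 · (1−p)^25
= 3276 · 0.00027692 · 0.031656 = 0.0287182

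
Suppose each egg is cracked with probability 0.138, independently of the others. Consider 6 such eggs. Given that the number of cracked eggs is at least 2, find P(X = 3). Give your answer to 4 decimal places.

X ~ Binomial(6, 0.138). Want P(X=3 | X≥2) = P(X=3) / P(X≥2).
P(X=3) = C(6,3)·0.138^3·0.862^3 = 0.033666
P(X≥2) = 1 − 0.410245 − 0.394064 = 0.195691
Ratio = 0.033666 / 0.195691 = 0.172036

0.1720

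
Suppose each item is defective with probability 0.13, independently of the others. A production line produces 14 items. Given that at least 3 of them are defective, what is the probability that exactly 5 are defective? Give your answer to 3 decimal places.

0.078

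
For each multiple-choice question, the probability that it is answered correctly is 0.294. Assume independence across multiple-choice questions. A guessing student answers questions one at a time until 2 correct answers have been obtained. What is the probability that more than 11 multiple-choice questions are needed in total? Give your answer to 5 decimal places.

Needing more than 11 multiple-choice questions ⇔ fewer than 2 successes in the first 11. With X ~ Binomial(11, 0.294), P(Y > 11) = P(X ≤ 1).
  k=0: C(11,0)·0.294^0·0.706^11 = 0.0217196
  k=1: C(11,1)·0.294^1·0.706^10 = 0.0994917
P(X ≤ 1) = 0.1212113

0.12121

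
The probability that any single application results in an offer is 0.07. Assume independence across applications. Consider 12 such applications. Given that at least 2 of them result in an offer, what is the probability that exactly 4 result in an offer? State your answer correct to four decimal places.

X ~ Binomial(12, 0.07). Want P(X=4 | X≥2) = P(X=4) / P(X≥2).
P(X=4) = C(12,4)·0.07^4·0.93^8 = 0.006651
P(X≥2) = 1 − 0.418596 − 0.378087 = 0.203317
Ratio = 0.006651 / 0.203317 = 0.032711

0.0327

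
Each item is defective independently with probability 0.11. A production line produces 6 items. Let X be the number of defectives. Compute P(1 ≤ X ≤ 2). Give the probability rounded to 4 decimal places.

X ~ Binomial(6, 0.11); P(1 ≤ X ≤ 2) = Σ C(6,k) p^k (1−p)^(6−k) over k:
  k=1: C(6,1)·0.11^1·0.89^5 = 0.368548
  k=2: C(6,2)·0.11^2·0.89^4 = 0.113877
Total = 0.482425

0.4824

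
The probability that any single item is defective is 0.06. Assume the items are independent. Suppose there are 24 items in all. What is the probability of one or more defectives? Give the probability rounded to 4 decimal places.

0.7735

P(at least one) = 1 − P(none) = 1 − (1 − 0.06)^24
= 1 − 0.226500 = 0.773500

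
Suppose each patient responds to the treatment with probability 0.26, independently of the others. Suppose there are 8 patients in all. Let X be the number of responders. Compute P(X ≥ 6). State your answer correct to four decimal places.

X ~ Binomial(8, 0.26); P(X ≥ 6) = Σ C(8,k) p^k (1−p)^(8−k) over k:
  k=6: C(8,6)·0.26^6·0.74^2 = 0.004737
  k=7: C(8,7)·0.26^7·0.74^1 = 0.000475
  k=8: C(8,8)·0.26^8·0.74^0 = 0.000021
Total = 0.005233

0.0052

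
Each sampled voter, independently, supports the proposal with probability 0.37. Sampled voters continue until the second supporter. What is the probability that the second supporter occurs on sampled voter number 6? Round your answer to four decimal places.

Y = trial on which the second success occurs; negative binomial, r=2, p=0.37.
P(Y=6) = C(5,1) · p^2 · (1−p)^4
= 5 · 0.1369 · 0.15753 = 0.107829

0.1078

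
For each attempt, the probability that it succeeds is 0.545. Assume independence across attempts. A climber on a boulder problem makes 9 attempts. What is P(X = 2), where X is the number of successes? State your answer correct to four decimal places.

X ~ Binomial(n=9, p=0.545).
P(X=2) = C(9,2) · p^2 · (1−p)^7
= 36 · 0.29702 · 0.0040372 = 0.043169

0.0432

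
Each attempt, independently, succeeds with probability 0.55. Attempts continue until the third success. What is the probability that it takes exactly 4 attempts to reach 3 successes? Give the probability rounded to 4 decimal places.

0.2246

Y = trial on which the third success occurs; negative binomial, r=3, p=0.55.
P(Y=4) = C(3,2) · p^3 · (1−p)^1
= 3 · 0.16637 · 0.45 = 0.224606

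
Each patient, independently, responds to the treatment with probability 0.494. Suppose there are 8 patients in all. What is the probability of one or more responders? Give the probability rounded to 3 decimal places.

P(at least one) = 1 − P(none) = 1 − (1 − 0.494)^8
= 1 − 0.00430 = 0.99570

0.996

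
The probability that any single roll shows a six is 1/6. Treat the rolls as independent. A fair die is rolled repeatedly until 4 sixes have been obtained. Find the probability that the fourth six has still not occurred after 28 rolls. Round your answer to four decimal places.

0.2907

Needing more than 28 rolls ⇔ fewer than 4 successes in the first 28. With X ~ Binomial(28, 0.166667), P(Y > 28) = P(X ≤ 3).
  k=0: C(28,0)·0.166667^0·0.833333^28 = 0.006066
  k=1: C(28,1)·0.166667^1·0.833333^27 = 0.033971
  k=2: C(28,2)·0.166667^2·0.833333^26 = 0.091723
  k=3: C(28,3)·0.166667^3·0.833333^25 = 0.158986
P(X ≤ 3) = 0.290746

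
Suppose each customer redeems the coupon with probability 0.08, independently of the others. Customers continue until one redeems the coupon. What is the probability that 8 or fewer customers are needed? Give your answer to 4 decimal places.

0.4868

Y = number of customers to the first success; geometric, p = 0.08.
P(Y ≤ 8) = 1 − (1−p)^8 = 1 − 0.513219 = 0.486781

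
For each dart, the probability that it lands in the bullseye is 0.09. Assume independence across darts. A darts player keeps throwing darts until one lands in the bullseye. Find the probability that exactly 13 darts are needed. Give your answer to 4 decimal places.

0.0290

Geometric (trials to first success), p = 0.09.
P(Y = 13) = (1−p)^12 · p = 0.32248 · 0.09 = 0.029023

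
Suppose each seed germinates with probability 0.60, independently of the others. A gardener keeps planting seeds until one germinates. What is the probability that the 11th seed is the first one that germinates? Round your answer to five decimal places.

Geometric (trials to first success), p = 0.60.
P(Y = 11) = (1−p)^10 · p = 0.00010486 · 0.60 = 0.0000629

0.00006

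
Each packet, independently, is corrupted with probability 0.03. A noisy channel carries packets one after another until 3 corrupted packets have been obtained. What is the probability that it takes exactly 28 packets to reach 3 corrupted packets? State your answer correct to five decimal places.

Y = trial on which the third success occurs; negative binomial, r=3, p=0.03.
P(Y=28) = C(27,2) · p^3 · (1−p)^25
= 351 · 2.7e-05 · 0.46697 = 0.0044255

0.00443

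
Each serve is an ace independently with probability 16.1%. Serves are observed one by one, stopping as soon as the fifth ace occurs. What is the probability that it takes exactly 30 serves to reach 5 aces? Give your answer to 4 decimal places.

Y = trial on which the fifth success occurs; negative binomial, r=5, p=0.161.
P(Y=30) = C(29,4) · p^5 · (1−p)^25
= 23751 · 0.00010818 · 0.012418 = 0.031905

0.0319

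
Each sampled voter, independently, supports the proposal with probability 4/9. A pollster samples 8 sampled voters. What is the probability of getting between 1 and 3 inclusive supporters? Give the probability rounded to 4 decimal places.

0.4809

X ~ Binomial(8, 0.444444); P(1 ≤ X ≤ 3) = Σ C(8,k) p^k (1−p)^(8−k) over k:
  k=1: C(8,1)·0.444444^1·0.555556^7 = 0.058076
  k=2: C(8,2)·0.444444^2·0.555556^6 = 0.162614
  k=3: C(8,3)·0.444444^3·0.555556^5 = 0.260182
Total = 0.480873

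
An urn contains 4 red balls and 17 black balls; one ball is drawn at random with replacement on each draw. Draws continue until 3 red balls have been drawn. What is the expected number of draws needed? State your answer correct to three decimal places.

Y = total draws until the third success; negative binomial with r=3, p=0.190476.
E[Y] = r / p = 3 / 0.190476 = 15.75000

15.750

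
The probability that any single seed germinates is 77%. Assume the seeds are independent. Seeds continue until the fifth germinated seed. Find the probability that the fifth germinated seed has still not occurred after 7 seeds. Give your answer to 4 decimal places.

0.2033

Needing more than 7 seeds ⇔ fewer than 5 successes in the first 7. With X ~ Binomial(7, 0.77), P(Y > 7) = P(X ≤ 4).
  k=0: C(7,0)·0.77^0·0.23^7 = 0.000034
  k=1: C(7,1)·0.77^1·0.23^6 = 0.000798
  k=2: C(7,2)·0.77^2·0.23^5 = 0.008014
  k=3: C(7,3)·0.77^3·0.23^4 = 0.044715
  k=4: C(7,4)·0.77^4·0.23^3 = 0.149697
P(X ≤ 4) = 0.203258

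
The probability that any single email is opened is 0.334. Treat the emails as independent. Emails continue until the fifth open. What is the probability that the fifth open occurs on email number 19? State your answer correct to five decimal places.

0.04296

Y = trial on which the fifth success occurs; negative binomial, r=5, p=0.334.
P(Y=19) = C(18,4) · p^5 · (1−p)^14
= 3060 · 0.0041565 · 0.0033778 = 0.0429628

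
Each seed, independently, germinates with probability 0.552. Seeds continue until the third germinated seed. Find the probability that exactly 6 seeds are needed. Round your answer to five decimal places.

Y = trial on which the third success occurs; negative binomial, r=3, p=0.552.
P(Y=6) = C(5,2) · p^3 · (1−p)^3
= 10 · 0.1682 · 0.089915 = 0.1512346

0.15123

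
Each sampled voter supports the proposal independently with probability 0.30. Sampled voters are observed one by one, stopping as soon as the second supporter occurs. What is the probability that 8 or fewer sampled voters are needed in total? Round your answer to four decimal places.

Finishing within 8 sampled voters ⇔ at least 2 successes in the first 8. With X ~ Binomial(8, 0.30), P(Y ≤ 8) = 1 − P(X ≤ 1).
  k=0: C(8,0)·0.30^0·0.70^8 = 0.057648
  k=1: C(8,1)·0.30^1·0.70^7 = 0.197650
1 − 0.255298 = 0.744702

0.7447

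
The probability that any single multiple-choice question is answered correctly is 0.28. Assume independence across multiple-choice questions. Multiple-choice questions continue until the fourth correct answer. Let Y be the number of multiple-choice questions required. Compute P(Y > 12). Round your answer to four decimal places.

0.5548

Needing more than 12 multiple-choice questions ⇔ fewer than 4 successes in the first 12. With X ~ Binomial(12, 0.28), P(Y > 12) = P(X ≤ 3).
  k=0: C(12,0)·0.28^0·0.72^12 = 0.019408
  k=1: C(12,1)·0.28^1·0.72^11 = 0.090573
  k=2: C(12,2)·0.28^2·0.72^10 = 0.193725
  k=3: C(12,3)·0.28^3·0.72^9 = 0.251125
P(X ≤ 3) = 0.554830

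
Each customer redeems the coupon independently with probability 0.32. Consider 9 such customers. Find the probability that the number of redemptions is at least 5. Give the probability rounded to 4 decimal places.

0.1252

X ~ Binomial(9, 0.32); P(X ≥ 5) = Σ C(9,k) p^k (1−p)^(9−k) over k:
  k=5: C(9,5)·0.32^5·0.68^4 = 0.090397
  k=6: C(9,6)·0.32^6·0.68^3 = 0.028360
  k=7: C(9,7)·0.32^7·0.68^2 = 0.005720
  k=8: C(9,8)·0.32^8·0.68^1 = 0.000673
  k=9: C(9,9)·0.32^9·0.68^0 = 0.000035
Total = 0.125185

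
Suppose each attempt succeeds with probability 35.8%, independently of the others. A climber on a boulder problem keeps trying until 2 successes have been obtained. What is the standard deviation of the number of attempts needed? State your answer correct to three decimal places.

3.165

Y = total attempts until the second success; negative binomial with r=2, p=0.358.
SD(Y) = √[r(1−p)/p²] = √(10.01841) = 3.16519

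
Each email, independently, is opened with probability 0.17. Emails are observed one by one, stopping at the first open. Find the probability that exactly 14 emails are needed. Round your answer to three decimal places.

Geometric (trials to first success), p = 0.17.
P(Y = 14) = (1−p)^13 · p = 0.088719 · 0.17 = 0.01508

0.015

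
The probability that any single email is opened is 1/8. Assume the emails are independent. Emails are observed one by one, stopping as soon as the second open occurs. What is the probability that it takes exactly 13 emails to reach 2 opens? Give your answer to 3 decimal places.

Y = trial on which the second success occurs; negative binomial, r=2, p=0.125.
P(Y=13) = C(12,1) · p^2 · (1−p)^11
= 12 · 0.015625 · 0.23019 = 0.04316

0.043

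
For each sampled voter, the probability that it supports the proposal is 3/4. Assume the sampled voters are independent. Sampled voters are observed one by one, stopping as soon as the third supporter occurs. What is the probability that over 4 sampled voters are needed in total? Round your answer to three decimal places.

0.262

Needing more than 4 sampled voters ⇔ fewer than 3 successes in the first 4. With X ~ Binomial(4, 0.75), P(Y > 4) = P(X ≤ 2).
  k=0: C(4,0)·0.75^0·0.25^4 = 0.00391
  k=1: C(4,1)·0.75^1·0.25^3 = 0.04688
  k=2: C(4,2)·0.75^2·0.25^2 = 0.21094
P(X ≤ 2) = 0.26172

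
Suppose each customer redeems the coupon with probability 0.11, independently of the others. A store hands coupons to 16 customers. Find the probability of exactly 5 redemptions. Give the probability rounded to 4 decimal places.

X ~ Binomial(n=16, p=0.11).
P(X=5) = C(16,5) · p^5 · (1−p)^11
= 4368 · 1.6105e-05 · 0.27752 = 0.019523

0.0195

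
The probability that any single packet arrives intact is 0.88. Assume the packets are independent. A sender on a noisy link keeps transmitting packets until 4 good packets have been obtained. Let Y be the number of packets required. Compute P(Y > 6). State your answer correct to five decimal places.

Needing more than 6 packets ⇔ fewer than 4 successes in the first 6. With X ~ Binomial(6, 0.88), P(Y > 6) = P(X ≤ 3).
  k=0: C(6,0)·0.88^0·0.12^6 = 0.0000030
  k=1: C(6,1)·0.88^1·0.12^5 = 0.0001314
  k=2: C(6,2)·0.88^2·0.12^4 = 0.0024087
  k=3: C(6,3)·0.88^3·0.12^3 = 0.0235517
P(X ≤ 3) = 0.0260947

0.02609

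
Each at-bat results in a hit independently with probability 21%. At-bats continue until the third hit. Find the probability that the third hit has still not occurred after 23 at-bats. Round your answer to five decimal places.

Needing more than 23 at-bats ⇔ fewer than 3 successes in the first 23. With X ~ Binomial(23, 0.21), P(Y > 23) = P(X ≤ 2).
  k=0: C(23,0)·0.21^0·0.79^23 = 0.0044200
  k=1: C(23,1)·0.21^1·0.79^22 = 0.0270236
  k=2: C(23,2)·0.21^2·0.79^21 = 0.0790184
P(X ≤ 2) = 0.1104620

0.11046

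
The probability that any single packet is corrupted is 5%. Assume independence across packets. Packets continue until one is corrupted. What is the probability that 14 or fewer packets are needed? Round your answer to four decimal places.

Y = number of packets to the first success; geometric, p = 0.05.
P(Y ≤ 14) = 1 − (1−p)^14 = 1 − 0.487675 = 0.512325

0.5123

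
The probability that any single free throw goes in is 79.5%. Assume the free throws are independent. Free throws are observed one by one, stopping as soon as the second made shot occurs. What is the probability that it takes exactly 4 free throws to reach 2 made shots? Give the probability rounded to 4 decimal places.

Y = trial on which the second success occurs; negative binomial, r=2, p=0.795.
P(Y=4) = C(3,1) · p^2 · (1−p)^2
= 3 · 0.63202 · 0.042025 = 0.079683

0.0797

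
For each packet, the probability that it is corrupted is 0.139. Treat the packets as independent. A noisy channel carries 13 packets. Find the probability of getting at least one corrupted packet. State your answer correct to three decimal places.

P(at least one) = 1 − P(none) = 1 − (1 − 0.139)^13
= 1 − 0.14290 = 0.85710

0.857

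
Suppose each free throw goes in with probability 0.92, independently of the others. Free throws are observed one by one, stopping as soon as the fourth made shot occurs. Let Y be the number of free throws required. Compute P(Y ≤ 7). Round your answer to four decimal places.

0.9988

Finishing within 7 free throws ⇔ at least 4 successes in the first 7. With X ~ Binomial(7, 0.92), P(Y ≤ 7) = 1 − P(X ≤ 3).
  k=0: C(7,0)·0.92^0·0.08^7 = 0.000000
  k=1: C(7,1)·0.92^1·0.08^6 = 0.000002
  k=2: C(7,2)·0.92^2·0.08^5 = 0.000058
  k=3: C(7,3)·0.92^3·0.08^4 = 0.001116
1 − 0.001176 = 0.998824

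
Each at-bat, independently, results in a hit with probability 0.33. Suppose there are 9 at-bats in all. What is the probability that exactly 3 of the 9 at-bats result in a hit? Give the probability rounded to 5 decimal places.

0.27307

X ~ Binomial(n=9, p=0.33).
P(X=3) = C(9,3) · p^3 · (1−p)^6
= 84 · 0.035937 · 0.090458 = 0.2730674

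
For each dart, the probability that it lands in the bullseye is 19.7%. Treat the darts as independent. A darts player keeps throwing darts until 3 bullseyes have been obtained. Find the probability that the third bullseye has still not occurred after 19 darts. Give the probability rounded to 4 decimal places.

0.2469

Needing more than 19 darts ⇔ fewer than 3 successes in the first 19. With X ~ Binomial(19, 0.197), P(Y > 19) = P(X ≤ 2).
  k=0: C(19,0)·0.197^0·0.803^19 = 0.015474
  k=1: C(19,1)·0.197^1·0.803^18 = 0.072127
  k=2: C(19,2)·0.197^2·0.803^17 = 0.159255
P(X ≤ 2) = 0.246856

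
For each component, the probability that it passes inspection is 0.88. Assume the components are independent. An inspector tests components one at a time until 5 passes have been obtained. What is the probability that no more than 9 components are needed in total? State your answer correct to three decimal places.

Finishing within 9 components ⇔ at least 5 successes in the first 9. With X ~ Binomial(9, 0.88), P(Y ≤ 9) = 1 − P(X ≤ 4).
  k=0: C(9,0)·0.88^0·0.12^9 = 0.00000
  k=1: C(9,1)·0.88^1·0.12^8 = 0.00000
  k=2: C(9,2)·0.88^2·0.12^7 = 0.00001
  k=3: C(9,3)·0.88^3·0.12^6 = 0.00017
  k=4: C(9,4)·0.88^4·0.12^5 = 0.00188
1 − 0.00206 = 0.99794

0.998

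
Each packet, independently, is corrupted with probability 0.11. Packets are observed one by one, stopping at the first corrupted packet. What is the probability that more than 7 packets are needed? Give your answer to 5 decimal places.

0.44231

Y = number of packets to the first success; geometric, p = 0.11.
P(Y > 7) = P(first 7 all fail) = (1−p)^7 = 0.4423133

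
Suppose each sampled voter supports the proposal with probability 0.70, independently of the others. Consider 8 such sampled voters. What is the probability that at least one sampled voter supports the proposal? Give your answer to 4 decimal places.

0.9999

P(at least one) = 1 − P(none) = 1 − (1 − 0.70)^8
= 1 − 0.000066 = 0.999934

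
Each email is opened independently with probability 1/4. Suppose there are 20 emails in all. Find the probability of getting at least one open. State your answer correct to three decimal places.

0.997

P(at least one) = 1 − P(none) = 1 − (1 − 0.25)^20
= 1 − 0.00317 = 0.99683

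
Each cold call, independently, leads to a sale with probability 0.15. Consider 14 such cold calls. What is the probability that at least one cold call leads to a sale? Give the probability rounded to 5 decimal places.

P(at least one) = 1 − P(none) = 1 − (1 − 0.15)^14
= 1 − 0.1027697 = 0.8972303

0.89723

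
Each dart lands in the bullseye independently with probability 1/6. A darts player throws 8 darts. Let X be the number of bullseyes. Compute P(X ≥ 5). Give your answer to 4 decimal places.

0.0046

X ~ Binomial(8, 0.166667); P(X ≥ 5) = Σ C(8,k) p^k (1−p)^(8−k) over k:
  k=5: C(8,5)·0.166667^5·0.833333^3 = 0.004168
  k=6: C(8,6)·0.166667^6·0.833333^2 = 0.000417
  k=7: C(8,7)·0.166667^7·0.833333^1 = 0.000024
  k=8: C(8,8)·0.166667^8·0.833333^0 = 0.000001
Total = 0.004609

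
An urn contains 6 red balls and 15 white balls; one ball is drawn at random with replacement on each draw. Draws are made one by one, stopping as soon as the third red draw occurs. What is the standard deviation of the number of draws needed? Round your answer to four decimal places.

5.1235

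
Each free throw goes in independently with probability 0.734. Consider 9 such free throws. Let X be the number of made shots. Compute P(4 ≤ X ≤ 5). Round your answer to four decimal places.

0.1831

X ~ Binomial(9, 0.734); P(4 ≤ X ≤ 5) = Σ C(9,k) p^k (1−p)^(9−k) over k:
  k=4: C(9,4)·0.734^4·0.266^5 = 0.048704
  k=5: C(9,5)·0.734^5·0.266^4 = 0.134393
Total = 0.183097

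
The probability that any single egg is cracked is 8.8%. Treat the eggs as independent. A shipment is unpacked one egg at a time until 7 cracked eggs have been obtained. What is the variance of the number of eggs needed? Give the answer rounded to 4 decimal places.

Y = total eggs until the seventh success; negative binomial with r=7, p=0.088.
Var(Y) = r(1−p)/p² = 7·0.912 / 0.088² = 824.380165

824.3802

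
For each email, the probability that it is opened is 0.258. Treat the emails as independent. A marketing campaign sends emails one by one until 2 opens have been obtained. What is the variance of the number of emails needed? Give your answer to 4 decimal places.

Y = total emails until the second success; negative binomial with r=2, p=0.258.
Var(Y) = r(1−p)/p² = 2·0.742 / 0.258² = 22.294333

22.2943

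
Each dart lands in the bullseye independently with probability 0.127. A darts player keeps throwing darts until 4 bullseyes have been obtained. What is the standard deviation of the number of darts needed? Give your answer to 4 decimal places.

14.7141

Y = total darts until the fourth success; negative binomial with r=4, p=0.127.
SD(Y) = √[r(1−p)/p²] = √(216.504433) = 14.714090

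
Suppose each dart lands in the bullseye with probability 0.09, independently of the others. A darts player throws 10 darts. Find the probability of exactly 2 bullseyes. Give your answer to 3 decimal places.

X ~ Binomial(n=10, p=0.09).
P(X=2) = C(10,2) · p^2 · (1−p)^8
= 45 · 0.0081 · 0.47025 = 0.17141

0.171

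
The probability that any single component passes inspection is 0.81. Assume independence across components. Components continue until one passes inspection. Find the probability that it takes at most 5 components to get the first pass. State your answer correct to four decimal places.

0.9998

Y = number of components to the first success; geometric, p = 0.81.
P(Y ≤ 5) = 1 − (1−p)^5 = 1 − 0.000248 = 0.999752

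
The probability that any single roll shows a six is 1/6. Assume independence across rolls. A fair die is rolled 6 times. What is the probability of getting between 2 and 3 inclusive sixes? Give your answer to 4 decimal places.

0.2545

X ~ Binomial(6, 0.166667); P(2 ≤ X ≤ 3) = Σ C(6,k) p^k (1−p)^(6−k) over k:
  k=2: C(6,2)·0.166667^2·0.833333^4 = 0.200939
  k=3: C(6,3)·0.166667^3·0.833333^3 = 0.053584
Total = 0.254522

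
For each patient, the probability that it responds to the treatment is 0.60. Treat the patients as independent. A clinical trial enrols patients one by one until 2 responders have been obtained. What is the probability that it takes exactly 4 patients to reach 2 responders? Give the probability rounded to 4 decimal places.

Y = trial on which the second success occurs; negative binomial, r=2, p=0.60.
P(Y=4) = C(3,1) · p^2 · (1−p)^2
= 3 · 0.36 · 0.16 = 0.172800

0.1728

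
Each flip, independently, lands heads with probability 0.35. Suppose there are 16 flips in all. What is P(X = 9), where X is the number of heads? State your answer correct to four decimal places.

X ~ Binomial(n=16, p=0.35).
P(X=9) = C(16,9) · p^9 · (1−p)^7
= 11440 · 7.8816e-05 · 0.049022 = 0.044201

0.0442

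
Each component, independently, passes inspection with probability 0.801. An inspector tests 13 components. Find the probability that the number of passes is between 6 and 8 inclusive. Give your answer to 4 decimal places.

0.0962

X ~ Binomial(13, 0.801); P(6 ≤ X ≤ 8) = Σ C(13,k) p^k (1−p)^(13−k) over k:
  k=6: C(13,6)·0.801^6·0.199^7 = 0.005601
  k=7: C(13,7)·0.801^7·0.199^6 = 0.022546
  k=8: C(13,8)·0.801^8·0.199^5 = 0.068062
Total = 0.096209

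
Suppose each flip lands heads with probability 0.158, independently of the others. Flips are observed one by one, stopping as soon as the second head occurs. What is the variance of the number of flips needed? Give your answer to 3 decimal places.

Y = total flips until the second success; negative binomial with r=2, p=0.158.
Var(Y) = r(1−p)/p² = 2·0.842 / 0.158² = 67.45714

67.457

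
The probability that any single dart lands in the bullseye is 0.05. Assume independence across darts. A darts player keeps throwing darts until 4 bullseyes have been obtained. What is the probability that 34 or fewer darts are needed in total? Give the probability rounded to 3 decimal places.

Finishing within 34 darts ⇔ at least 4 successes in the first 34. With X ~ Binomial(34, 0.05), P(Y ≤ 34) = 1 − P(X ≤ 3).
  k=0: C(34,0)·0.05^0·0.95^34 = 0.17482
  k=1: C(34,1)·0.05^1·0.95^33 = 0.31284
  k=2: C(34,2)·0.05^2·0.95^32 = 0.27168
  k=3: C(34,3)·0.05^3·0.95^31 = 0.15252
1 − 0.91187 = 0.08813

0.088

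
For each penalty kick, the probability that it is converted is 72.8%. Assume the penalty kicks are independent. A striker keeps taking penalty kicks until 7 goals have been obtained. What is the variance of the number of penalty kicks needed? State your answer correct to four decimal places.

Y = total penalty kicks until the seventh success; negative binomial with r=7, p=0.728.
Var(Y) = r(1−p)/p² = 7·0.272 / 0.728² = 3.592561

3.5926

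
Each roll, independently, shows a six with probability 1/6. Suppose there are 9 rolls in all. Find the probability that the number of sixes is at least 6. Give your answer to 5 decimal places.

0.00114

X ~ Binomial(9, 0.166667); P(X ≥ 6) = Σ C(9,k) p^k (1−p)^(9−k) over k:
  k=6: C(9,6)·0.166667^6·0.833333^3 = 0.0010419
  k=7: C(9,7)·0.166667^7·0.833333^2 = 0.0000893
  k=8: C(9,8)·0.166667^8·0.833333^1 = 0.0000045
  k=9: C(9,9)·0.166667^9·0.833333^0 = 0.0000001
Total = 0.0011358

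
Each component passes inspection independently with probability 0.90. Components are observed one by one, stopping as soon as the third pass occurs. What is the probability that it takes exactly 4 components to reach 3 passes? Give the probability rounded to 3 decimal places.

0.219

Y = trial on which the third success occurs; negative binomial, r=3, p=0.90.
P(Y=4) = C(3,2) · p^3 · (1−p)^1
= 3 · 0.729 · 0.1 = 0.21870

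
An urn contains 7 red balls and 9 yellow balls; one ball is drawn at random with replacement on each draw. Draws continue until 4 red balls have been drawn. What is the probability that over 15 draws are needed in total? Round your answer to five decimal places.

Needing more than 15 draws ⇔ fewer than 4 successes in the first 15. With X ~ Binomial(15, 0.4375), P(Y > 15) = P(X ≤ 3).
  k=0: C(15,0)·0.4375^0·0.5625^15 = 0.0001786
  k=1: C(15,1)·0.4375^1·0.5625^14 = 0.0020835
  k=2: C(15,2)·0.4375^2·0.5625^13 = 0.0113433
  k=3: C(15,3)·0.4375^3·0.5625^12 = 0.0382310
P(X ≤ 3) = 0.0518363

0.05184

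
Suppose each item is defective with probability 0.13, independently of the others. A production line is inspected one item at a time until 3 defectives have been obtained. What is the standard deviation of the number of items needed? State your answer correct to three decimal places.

12.427

Y = total items until the third success; negative binomial with r=3, p=0.13.
SD(Y) = √[r(1−p)/p²] = √(154.43787) = 12.42730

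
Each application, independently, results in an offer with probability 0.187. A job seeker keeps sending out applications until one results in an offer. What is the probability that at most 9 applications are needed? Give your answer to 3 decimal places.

0.845

Y = number of applications to the first success; geometric, p = 0.187.
P(Y ≤ 9) = 1 − (1−p)^9 = 1 − 0.15517 = 0.84483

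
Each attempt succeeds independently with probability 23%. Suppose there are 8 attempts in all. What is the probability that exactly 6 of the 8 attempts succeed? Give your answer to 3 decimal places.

X ~ Binomial(n=8, p=0.23).
P(X=6) = C(8,6) · p^6 · (1−p)^2
= 28 · 0.00014804 · 0.5929 = 0.00246

0.002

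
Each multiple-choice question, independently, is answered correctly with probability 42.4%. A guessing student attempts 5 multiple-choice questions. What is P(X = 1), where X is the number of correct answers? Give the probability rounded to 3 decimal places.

X ~ Binomial(n=5, p=0.424).
P(X=1) = C(5,1) · p^1 · (1−p)^4
= 5 · 0.424 · 0.11008 = 0.23336

0.233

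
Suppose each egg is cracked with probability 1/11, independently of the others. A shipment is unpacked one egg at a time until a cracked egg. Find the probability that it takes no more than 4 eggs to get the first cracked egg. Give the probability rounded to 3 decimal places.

Y = number of eggs to the first success; geometric, p = 0.090909.
P(Y ≤ 4) = 1 − (1−p)^4 = 1 − 0.68301 = 0.31699

0.317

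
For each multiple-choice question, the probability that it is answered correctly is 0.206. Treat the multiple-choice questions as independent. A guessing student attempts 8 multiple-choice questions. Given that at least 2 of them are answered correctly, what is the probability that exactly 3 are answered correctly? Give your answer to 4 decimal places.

0.3005

X ~ Binomial(8, 0.206). Want P(X=3 | X≥2) = P(X=3) / P(X≥2).
P(X=3) = C(8,3)·0.206^3·0.794^5 = 0.154487
P(X≥2) = 1 − 0.157966 − 0.327869 = 0.514165
Ratio = 0.154487 / 0.514165 = 0.300462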